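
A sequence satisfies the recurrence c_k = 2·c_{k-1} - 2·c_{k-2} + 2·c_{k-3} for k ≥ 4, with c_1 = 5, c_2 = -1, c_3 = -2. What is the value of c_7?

Iterate the recurrence:
c_4 = 8; c_5 = 18; c_6 = 16; c_7 = 12.

12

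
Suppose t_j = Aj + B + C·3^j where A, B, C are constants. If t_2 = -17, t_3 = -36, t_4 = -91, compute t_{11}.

-177164

At j = 2, 3, 4: 2A + B + 9C = -17; 3A + B + 27C = -36; 4A + B + 81C = -91.
Subtracting the first from the second: A + 18C = -19.
Subtracting the second from the third: A + 54C = -55.
Solving: C = -1, A = -1, then B = -6.
Therefore t_{11} = -11 + (-6) + (-1)·177147 = -177164.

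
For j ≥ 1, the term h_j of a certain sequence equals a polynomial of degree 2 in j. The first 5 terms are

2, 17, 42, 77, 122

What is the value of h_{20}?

1997

1st diffs: 15, 25, 35, 45.
2nd diffs: 10, 10, 10 (constant).
So h_j = 5j^2 - 3.
Evaluating at j = 20 gives h_{20} = 1997.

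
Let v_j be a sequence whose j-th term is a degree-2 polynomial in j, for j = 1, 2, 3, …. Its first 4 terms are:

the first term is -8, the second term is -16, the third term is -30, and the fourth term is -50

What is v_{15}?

1st diffs: -8, -14, -20.
2nd diffs: -6, -6 (constant).
So v_j = -3j^2 + j - 6.
Evaluating at j = 15 gives v_{15} = -666.

-666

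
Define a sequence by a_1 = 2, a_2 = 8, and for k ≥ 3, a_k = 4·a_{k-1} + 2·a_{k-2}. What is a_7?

14096

a_3 = 36  a_4 = 160  a_5 = 712  a_6 = 3168  a_7 = 14096.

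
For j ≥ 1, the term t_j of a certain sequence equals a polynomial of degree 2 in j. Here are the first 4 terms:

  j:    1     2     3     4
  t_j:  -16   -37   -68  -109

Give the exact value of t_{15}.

-1220

1st diffs: -21, -31, -41.
2nd diffs: -10, -10 (constant).
Newton forward-difference form: t_j = -16 + (-21)·C(j-1,1) + (-10)·C(j-1,2).
At j = 15: j-1 = 14, so t_{15} = -16 - 294 - 910 = -1220.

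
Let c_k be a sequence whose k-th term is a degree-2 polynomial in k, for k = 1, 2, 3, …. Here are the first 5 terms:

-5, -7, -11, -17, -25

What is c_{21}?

-425

1st diffs: -2, -4, -6, -8.
2nd diffs: -2, -2, -2 (constant).
So c_k = -k^2 + k - 5.
Evaluating at k = 21 gives c_{21} = -425.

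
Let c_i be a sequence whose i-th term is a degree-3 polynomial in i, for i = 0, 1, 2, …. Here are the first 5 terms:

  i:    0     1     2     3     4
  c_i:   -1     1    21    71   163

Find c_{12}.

1st diffs: 2, 20, 50, 92.
2nd diffs: 18, 30, 42.
3rd diffs: 12, 12 (constant).
Newton forward-difference form: c_i = -1 + 2·C(i,1) + 18·C(i,2) + 12·C(i,3).
At i = 12: i = 12, so c_{12} = -1 + 24 + 1188 + 2640 = 3851.

3851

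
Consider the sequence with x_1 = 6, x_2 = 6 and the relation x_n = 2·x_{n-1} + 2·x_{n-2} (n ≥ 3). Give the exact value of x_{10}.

25440

Compute successive terms:
x_3 = 24  x_4 = 60  x_5 = 168  x_6 = 456  x_7 = 1248  x_8 = 3408  x_9 = 9312  x_{10} = 25440.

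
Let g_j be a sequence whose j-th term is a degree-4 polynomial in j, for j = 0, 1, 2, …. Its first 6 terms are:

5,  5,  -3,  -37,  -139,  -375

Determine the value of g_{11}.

1st diffs: 0, -8, -34, -102, -236.
2nd diffs: -8, -26, -68, -134.
3rd diffs: -18, -42, -66.
4th diffs: -24, -24 (constant).
So g_j = -j^4 + 3j^3 - 6j^2 + 4j + 5.
Evaluating at j = 11 gives g_{11} = -11325.

-11325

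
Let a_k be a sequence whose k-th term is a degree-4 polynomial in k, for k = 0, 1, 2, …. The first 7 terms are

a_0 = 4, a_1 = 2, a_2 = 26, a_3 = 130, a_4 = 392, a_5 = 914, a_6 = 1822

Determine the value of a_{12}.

25456

1st diffs: -2, 24, 104, 262, 522, 908.
2nd diffs: 26, 80, 158, 260, 386.
3rd diffs: 54, 78, 102, 126.
4th diffs: 24, 24, 24 (constant).
Newton forward-difference form: a_k = 4 + (-2)·C(k,1) + 26·C(k,2) + 54·C(k,3) + 24·C(k,4).
At k = 12: k = 12, so a_{12} = 4 - 24 + 1716 + 11880 + 11880 = 25456.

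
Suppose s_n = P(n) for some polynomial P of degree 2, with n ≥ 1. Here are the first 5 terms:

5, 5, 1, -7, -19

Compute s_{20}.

-679

1st diffs: 0, -4, -8, -12.
2nd diffs: -4, -4, -4 (constant).
So s_n = -2n^2 + 6n + 1.
Evaluating at n = 20 gives s_{20} = -679.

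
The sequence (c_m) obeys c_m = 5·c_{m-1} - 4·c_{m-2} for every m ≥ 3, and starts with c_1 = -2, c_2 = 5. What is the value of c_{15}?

Step forward from the initial values:
c_3 = 33, c_4 = 145, c_5 = 593, …, c_{12} = 9786705, c_{13} = 39146833, c_{14} = 156587345, c_{15} = 626349393.
(Characteristic roots are 4 and 1.)

626349393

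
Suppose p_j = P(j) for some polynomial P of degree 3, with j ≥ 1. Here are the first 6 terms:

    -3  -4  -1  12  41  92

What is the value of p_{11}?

1st diffs: -1, 3, 13, 29, 51.
2nd diffs: 4, 10, 16, 22.
3rd diffs: 6, 6, 6 (constant).
Newton forward-difference form: p_j = -3 + (-1)·C(j-1,1) + 4·C(j-1,2) + 6·C(j-1,3).
At j = 11: j-1 = 10, so p_{11} = -3 - 10 + 180 + 720 = 887.

887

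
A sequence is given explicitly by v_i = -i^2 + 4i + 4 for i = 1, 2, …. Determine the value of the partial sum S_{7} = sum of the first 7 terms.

Over i = 1..7: Σi = 28, Σi² = 140.
Total = (-1)·140 + (4)·28 + (4)·7 = 0.

0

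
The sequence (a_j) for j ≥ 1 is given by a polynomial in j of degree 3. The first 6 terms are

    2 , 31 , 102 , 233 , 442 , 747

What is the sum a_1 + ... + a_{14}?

35973

1st diffs: 29, 71, 131, 209, 305.
2nd diffs: 42, 60, 78, 96.
3rd diffs: 18, 18, 18 (constant).
Newton forward-difference form: a_j = 2 + 29·C(j-1,1) + 42·C(j-1,2) + 18·C(j-1,3).
Continuing: …, 1166, 1717, 2418, 3287, …, a_{14} = 8803.
Summing j = 1..14 (14 terms) gives 35973.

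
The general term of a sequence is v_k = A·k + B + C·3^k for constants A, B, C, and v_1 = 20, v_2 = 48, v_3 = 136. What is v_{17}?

645700788

At k = 1, 2, 3: A + B + 3C = 20; 2A + B + 9C = 48; 3A + B + 27C = 136.
Subtracting the first from the second: A + 6C = 28.
Subtracting the second from the third: A + 18C = 88.
Solving: C = 5, A = -2, then B = 7.
Hence v_{17} = -2·17 + 7 + 5·129140163 = 645700788.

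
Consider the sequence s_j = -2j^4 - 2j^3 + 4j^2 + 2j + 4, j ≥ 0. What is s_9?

-14234

s_9 = -2·9^4 - 2·9^3 + 4·9^2 + 2·9 + 4 = -14234.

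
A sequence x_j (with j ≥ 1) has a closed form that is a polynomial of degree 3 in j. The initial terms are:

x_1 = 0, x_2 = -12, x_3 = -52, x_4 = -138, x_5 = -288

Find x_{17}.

1st diffs: -12, -40, -86, -150.
2nd diffs: -28, -46, -64.
3rd diffs: -18, -18 (constant).
Newton forward-difference form: x_j = (-12)·C(j-1,1) + (-28)·C(j-1,2) + (-18)·C(j-1,3).
At j = 17: j-1 = 16, so x_{17} = -192 - 3360 - 10080 = -13632.

-13632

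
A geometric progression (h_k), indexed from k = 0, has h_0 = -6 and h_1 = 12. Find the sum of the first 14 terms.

32766

Common ratio r = -2.
h_k = (-6)·(-2)^(k-0).
S = (-6)·((-2)^14 - 1)/(-2 - 1) = (-6)·(16384 - 1)/(-3) = 32766.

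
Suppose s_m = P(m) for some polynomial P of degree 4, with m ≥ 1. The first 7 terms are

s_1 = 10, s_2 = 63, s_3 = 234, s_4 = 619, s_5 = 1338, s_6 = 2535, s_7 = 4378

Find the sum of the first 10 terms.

1st diffs: 53, 171, 385, 719, 1197, 1843.
2nd diffs: 118, 214, 334, 478, 646.
3rd diffs: 96, 120, 144, 168.
4th diffs: 24, 24, 24 (constant).
Newton forward-difference form: s_m = 10 + 53·C(m-1,1) + 118·C(m-1,2) + 96·C(m-1,3) + 24·C(m-1,4).
Continuing: 7059, 10794, 15823.
Summing m = 1..10 (10 terms) gives 42853.

42853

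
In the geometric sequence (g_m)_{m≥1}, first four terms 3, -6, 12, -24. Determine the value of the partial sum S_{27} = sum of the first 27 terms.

134217729

Common ratio r = -2.
g_m = 3·(-2)^(m-1).
S = 3·((-2)^27 - 1)/(-2 - 1) = 3·(-134217728 - 1)/(-3) = 134217729.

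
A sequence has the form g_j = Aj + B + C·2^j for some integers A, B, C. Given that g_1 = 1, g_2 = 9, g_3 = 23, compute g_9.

Write the equations: A + B + 2C = 1; 2A + B + 4C = 9; 3A + B + 8C = 23.
Subtracting the first from the second: A + 2C = 8.
Subtracting the second from the third: A + 4C = 14.
Solving: C = 3, A = 2, then B = -7.
So g_j = 2·j + (-7) + 3·2^j; at j=9 this is 1547.

1547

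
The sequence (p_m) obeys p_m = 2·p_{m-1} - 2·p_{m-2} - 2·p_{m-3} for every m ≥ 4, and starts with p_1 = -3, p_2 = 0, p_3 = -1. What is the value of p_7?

0

Applying the relation repeatedly:
p_4 = 4; p_5 = 10; p_6 = 14; p_7 = 0.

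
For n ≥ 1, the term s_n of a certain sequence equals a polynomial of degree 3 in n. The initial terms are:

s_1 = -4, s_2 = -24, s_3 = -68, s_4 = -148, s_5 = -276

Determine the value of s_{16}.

1st diffs: -20, -44, -80, -128.
2nd diffs: -24, -36, -48.
3rd diffs: -12, -12 (constant).
So s_n = -2n^3 - 6n + 4.
Evaluating at n = 16 gives s_{16} = -8284.

-8284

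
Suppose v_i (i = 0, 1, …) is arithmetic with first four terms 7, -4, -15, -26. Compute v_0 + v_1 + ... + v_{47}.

Common difference d = -11.
v_i = 7 + (i - 0)·(-11).
v_{47} = -510; S = 48·(7 + (-510))/2 = -12072.

-12072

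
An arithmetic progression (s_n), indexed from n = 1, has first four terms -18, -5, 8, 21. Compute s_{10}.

99

Common difference d = 13.
s_n = -18 + (n - 1)·13.
s_{10} = -18 + 9·13 = 99.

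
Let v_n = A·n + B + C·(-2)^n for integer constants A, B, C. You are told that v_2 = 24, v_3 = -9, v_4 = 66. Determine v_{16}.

196662

Write the equations: 2A + B + 4C = 24; 3A + B - 8C = -9; 4A + B + 16C = 66.
Subtracting the first from the second: A - 12C = -33.
Subtracting the second from the third: A + 24C = 75.
Solving: C = 3, A = 3, then B = 6.
Hence v_{16} = 3·16 + 6 + 3·65536 = 196662.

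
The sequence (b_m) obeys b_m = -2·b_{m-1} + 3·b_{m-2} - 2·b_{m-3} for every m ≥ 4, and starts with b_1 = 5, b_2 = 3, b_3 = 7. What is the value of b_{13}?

455709

b_4 = -15; b_5 = 45; b_6 = -149; b_7 = 463; b_8 = -1463; b_9 = 4613; b_{10} = -14541; b_{11} = 45847; b_{12} = -144543; b_{13} = 455709.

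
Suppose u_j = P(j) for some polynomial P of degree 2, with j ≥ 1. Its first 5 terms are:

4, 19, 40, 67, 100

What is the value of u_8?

235

1st diffs: 15, 21, 27, 33.
2nd diffs: 6, 6, 6 (constant).
Newton forward-difference form: u_j = 4 + 15·C(j-1,1) + 6·C(j-1,2).
At j = 8: j-1 = 7, so u_8 = 4 + 105 + 126 = 235.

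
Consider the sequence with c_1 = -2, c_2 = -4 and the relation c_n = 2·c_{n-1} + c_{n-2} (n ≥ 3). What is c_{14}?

Applying the relation repeatedly:
c_3 = -10, c_4 = -24, c_5 = -58, …, c_{11} = -11482, c_{12} = -27720, c_{13} = -66922, c_{14} = -161564.

-161564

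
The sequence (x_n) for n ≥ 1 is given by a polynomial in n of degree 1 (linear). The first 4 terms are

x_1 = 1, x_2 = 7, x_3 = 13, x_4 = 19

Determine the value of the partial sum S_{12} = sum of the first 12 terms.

408

1st diffs: 6, 6, 6 (constant).
So x_n = 6n - 5.
Continuing: …, 25, 31, 37, 43, …, x_{12} = 67.
Summing n = 1..12 (12 terms) gives 408.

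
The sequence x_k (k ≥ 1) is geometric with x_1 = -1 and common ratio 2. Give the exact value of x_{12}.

-2048

x_k = (-1)·2^(k-1).
x_{12} = (-1)·2^11 = -2048.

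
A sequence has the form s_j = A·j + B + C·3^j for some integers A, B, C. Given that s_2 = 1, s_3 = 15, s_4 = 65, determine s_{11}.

At j = 2, 3, 4: 2A + B + 9C = 1; 3A + B + 27C = 15; 4A + B + 81C = 65.
Subtracting the first from the second: A + 18C = 14.
Subtracting the second from the third: A + 54C = 50.
Solving: C = 1, A = -4, then B = 0.
Therefore s_{11} = -44 + 0 + 1·177147 = 177103.

177103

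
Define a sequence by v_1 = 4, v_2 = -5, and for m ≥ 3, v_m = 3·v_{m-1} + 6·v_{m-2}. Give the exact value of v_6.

117

v_3 = 9; v_4 = -3; v_5 = 45; v_6 = 117.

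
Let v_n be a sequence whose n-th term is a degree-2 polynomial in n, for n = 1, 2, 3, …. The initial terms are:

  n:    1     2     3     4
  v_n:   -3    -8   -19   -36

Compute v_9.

-211

1st diffs: -5, -11, -17.
2nd diffs: -6, -6 (constant).
So v_n = -3n^2 + 4n - 4.
Evaluating at n = 9 gives v_9 = -211.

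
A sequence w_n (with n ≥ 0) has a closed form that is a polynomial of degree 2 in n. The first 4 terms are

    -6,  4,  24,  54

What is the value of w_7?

274

1st diffs: 10, 20, 30.
2nd diffs: 10, 10 (constant).
So w_n = 5n^2 + 5n - 6.
Evaluating at n = 7 gives w_7 = 274.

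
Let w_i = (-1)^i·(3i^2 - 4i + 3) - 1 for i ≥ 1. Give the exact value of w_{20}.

(-1)^20 = 1; 3i^2 - 4i + 3 at i=20 is 1123; so w_{20} = 1122.

1122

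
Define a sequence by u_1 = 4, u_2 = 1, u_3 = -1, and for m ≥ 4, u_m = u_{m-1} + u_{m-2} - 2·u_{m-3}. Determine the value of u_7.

-12

Compute successive terms:
u_4 = -8;  u_5 = -11;  u_6 = -17;  u_7 = -12.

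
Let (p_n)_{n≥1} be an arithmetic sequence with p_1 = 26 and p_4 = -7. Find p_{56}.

Common difference d = (-7 - 26) / (4 - 1) = -11.
p_n = 26 + (n - 1)·(-11).
p_{56} = 26 + 55·(-11) = -579.

-579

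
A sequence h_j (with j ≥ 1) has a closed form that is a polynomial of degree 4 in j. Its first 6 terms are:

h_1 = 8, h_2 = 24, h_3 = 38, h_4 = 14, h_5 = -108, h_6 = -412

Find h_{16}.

1st diffs: 16, 14, -24, -122, -304.
2nd diffs: -2, -38, -98, -182.
3rd diffs: -36, -60, -84.
4th diffs: -24, -24 (constant).
Newton forward-difference form: h_j = 8 + 16·C(j-1,1) + (-2)·C(j-1,2) + (-36)·C(j-1,3) + (-24)·C(j-1,4).
At j = 16: j-1 = 15, so h_{16} = 8 + 240 - 210 - 16380 - 32760 = -49102.

-49102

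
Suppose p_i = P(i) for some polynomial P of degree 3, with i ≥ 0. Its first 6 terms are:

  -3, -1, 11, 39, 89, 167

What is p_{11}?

1st diffs: 2, 12, 28, 50, 78.
2nd diffs: 10, 16, 22, 28.
3rd diffs: 6, 6, 6 (constant).
So p_i = i^3 + 2i^2 - i - 3.
Evaluating at i = 11 gives p_{11} = 1559.

1559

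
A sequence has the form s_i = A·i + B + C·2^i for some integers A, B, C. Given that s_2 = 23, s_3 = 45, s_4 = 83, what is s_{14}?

65615

At i = 2, 3, 4: 2A + B + 4C = 23; 3A + B + 8C = 45; 4A + B + 16C = 83.
Subtracting the first from the second: A + 4C = 22.
Subtracting the second from the third: A + 8C = 38.
Solving: C = 4, A = 6, then B = -5.
Hence s_{14} = 6·14 + (-5) + 4·16384 = 65615.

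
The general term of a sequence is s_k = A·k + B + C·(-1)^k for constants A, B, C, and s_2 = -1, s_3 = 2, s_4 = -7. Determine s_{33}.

The three given values yield: 2A + B + C = -1; 3A + B - C = 2; 4A + B + C = -7.
Subtracting the first from the second: A - 2C = 3.
Subtracting the second from the third: A + 2C = -9.
Solving: C = -3, A = -3, then B = 8.
So s_k = -3·k + 8 + (-3)·(-1)^k; at k=33 this is -88.

-88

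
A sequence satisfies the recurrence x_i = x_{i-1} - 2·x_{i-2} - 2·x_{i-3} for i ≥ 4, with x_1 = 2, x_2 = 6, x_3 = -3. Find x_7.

Iterate the recurrence:
x_4 = -19; x_5 = -25; x_6 = 19; x_7 = 107.

107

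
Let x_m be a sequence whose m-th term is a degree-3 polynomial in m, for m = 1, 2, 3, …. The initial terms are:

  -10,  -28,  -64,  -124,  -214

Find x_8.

1st diffs: -18, -36, -60, -90.
2nd diffs: -18, -24, -30.
3rd diffs: -6, -6 (constant).
Newton forward-difference form: x_m = -10 + (-18)·C(m-1,1) + (-18)·C(m-1,2) + (-6)·C(m-1,3).
At m = 8: m-1 = 7, so x_8 = -10 - 126 - 378 - 210 = -724.

-724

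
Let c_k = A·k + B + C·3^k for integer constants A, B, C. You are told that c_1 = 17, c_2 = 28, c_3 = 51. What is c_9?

19737

Write the equations: A + B + 3C = 17; 2A + B + 9C = 28; 3A + B + 27C = 51.
Subtracting the first from the second: A + 6C = 11.
Subtracting the second from the third: A + 18C = 23.
Solving: C = 1, A = 5, then B = 9.
So c_k = 5·k + 9 + 1·3^k; at k=9 this is 19737.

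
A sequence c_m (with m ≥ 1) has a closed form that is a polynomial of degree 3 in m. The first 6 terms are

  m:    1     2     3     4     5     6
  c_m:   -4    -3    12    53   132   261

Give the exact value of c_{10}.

1st diffs: 1, 15, 41, 79, 129.
2nd diffs: 14, 26, 38, 50.
3rd diffs: 12, 12, 12 (constant).
So c_m = 2m^3 - 5m^2 + 2m - 3.
Evaluating at m = 10 gives c_{10} = 1517.

1517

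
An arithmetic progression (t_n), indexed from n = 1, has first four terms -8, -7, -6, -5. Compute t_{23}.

14

Common difference d = 1.
t_n = -8 + (n - 1)·1.
t_{23} = -8 + 22·1 = 14.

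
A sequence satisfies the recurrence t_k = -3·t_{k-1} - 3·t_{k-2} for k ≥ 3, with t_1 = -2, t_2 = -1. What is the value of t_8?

27

Iterate the recurrence:
t_3 = 9; t_4 = -24; t_5 = 45; t_6 = -63; t_7 = 54; t_8 = 27.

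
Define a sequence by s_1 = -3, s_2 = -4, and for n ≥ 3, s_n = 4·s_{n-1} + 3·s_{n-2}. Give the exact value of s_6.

-2428

Applying the relation repeatedly:
s_3 = -25; s_4 = -112; s_5 = -523; s_6 = -2428.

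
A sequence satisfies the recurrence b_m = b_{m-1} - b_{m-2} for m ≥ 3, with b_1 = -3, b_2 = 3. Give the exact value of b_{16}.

3

Iterate the recurrence:
b_3 = 6  b_4 = 3  b_5 = -3  …  b_{13} = -3  b_{14} = 3  b_{15} = 6  b_{16} = 3.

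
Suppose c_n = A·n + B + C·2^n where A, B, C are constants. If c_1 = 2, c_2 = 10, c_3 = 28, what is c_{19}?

Write the equations: A + B + 2C = 2; 2A + B + 4C = 10; 3A + B + 8C = 28.
Subtracting the first from the second: A + 2C = 8.
Subtracting the second from the third: A + 4C = 18.
Solving: C = 5, A = -2, then B = -6.
So c_n = -2·n + (-6) + 5·2^n; at n=19 this is 2621396.

2621396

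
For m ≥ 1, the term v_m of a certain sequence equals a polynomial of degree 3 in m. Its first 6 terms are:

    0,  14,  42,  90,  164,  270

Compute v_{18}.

1st diffs: 14, 28, 48, 74, 106.
2nd diffs: 14, 20, 26, 32.
3rd diffs: 6, 6, 6 (constant).
So v_m = m^3 + m^2 + 4m - 6.
Evaluating at m = 18 gives v_{18} = 6222.

6222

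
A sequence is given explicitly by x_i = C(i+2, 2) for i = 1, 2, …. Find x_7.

36

C(9, 2) = 36, so x_7 = 36.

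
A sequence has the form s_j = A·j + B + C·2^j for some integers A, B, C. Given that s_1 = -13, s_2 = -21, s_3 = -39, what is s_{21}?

At j = 1, 2, 3: A + B + 2C = -13; 2A + B + 4C = -21; 3A + B + 8C = -39.
Subtracting the first from the second: A + 2C = -8.
Subtracting the second from the third: A + 4C = -18.
Solving: C = -5, A = 2, then B = -5.
Therefore s_{21} = 42 + (-5) + (-5)·2097152 = -10485723.

-10485723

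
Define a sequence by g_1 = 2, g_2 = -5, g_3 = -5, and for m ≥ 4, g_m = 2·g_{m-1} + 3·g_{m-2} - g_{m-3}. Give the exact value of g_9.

Applying the relation repeatedly:
g_4 = -27; g_5 = -64; g_6 = -204; g_7 = -573; g_8 = -1694; g_9 = -4903.

-4903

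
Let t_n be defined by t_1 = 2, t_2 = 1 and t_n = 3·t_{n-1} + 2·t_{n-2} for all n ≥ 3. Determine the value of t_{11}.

Applying the relation repeatedly:
t_3 = 7;  t_4 = 23;  t_5 = 83;  t_6 = 295;  t_7 = 1051;  t_8 = 3743;  t_9 = 13331;  t_{10} = 47479;  t_{11} = 169099.

169099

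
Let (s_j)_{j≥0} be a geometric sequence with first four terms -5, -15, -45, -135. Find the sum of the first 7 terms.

Common ratio r = 3.
s_j = (-5)·3^(j-0).
S = (-5)·(3^7 - 1)/(3 - 1) = (-5)·(2187 - 1)/(2) = -5465.

-5465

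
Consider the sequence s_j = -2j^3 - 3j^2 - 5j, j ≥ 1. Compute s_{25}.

s_{25} = -2·25^3 - 3·25^2 - 5·25 = -33250.

-33250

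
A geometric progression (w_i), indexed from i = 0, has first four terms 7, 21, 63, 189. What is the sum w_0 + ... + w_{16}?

451990567

Common ratio r = 3.
w_i = 7·3^(i-0).
S = 7·(3^17 - 1)/(3 - 1) = 7·(129140163 - 1)/(2) = 451990567.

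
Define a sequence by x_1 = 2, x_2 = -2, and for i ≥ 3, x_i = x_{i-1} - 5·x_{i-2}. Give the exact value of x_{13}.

x_3 = -12;  x_4 = -2;  x_5 = 58;  …;  x_{10} = 3358;  x_{11} = 618;  x_{12} = -16172;  x_{13} = -19262.

-19262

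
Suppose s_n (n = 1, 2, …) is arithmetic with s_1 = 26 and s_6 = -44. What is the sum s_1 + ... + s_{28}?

-4564

Common difference d = (-44 - 26) / (6 - 1) = -14.
s_n = 26 + (n - 1)·(-14).
s_{28} = -352; S = 28·(26 + (-352))/2 = -4564.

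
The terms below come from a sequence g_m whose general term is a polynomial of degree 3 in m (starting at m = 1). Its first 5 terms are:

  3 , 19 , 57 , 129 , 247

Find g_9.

1419

1st diffs: 16, 38, 72, 118.
2nd diffs: 22, 34, 46.
3rd diffs: 12, 12 (constant).
Newton forward-difference form: g_m = 3 + 16·C(m-1,1) + 22·C(m-1,2) + 12·C(m-1,3).
At m = 9: m-1 = 8, so g_9 = 3 + 128 + 616 + 672 = 1419.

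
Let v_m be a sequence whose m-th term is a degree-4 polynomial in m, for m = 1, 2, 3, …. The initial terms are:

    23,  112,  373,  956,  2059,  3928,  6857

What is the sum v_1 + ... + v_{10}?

68471

1st diffs: 89, 261, 583, 1103, 1869, 2929.
2nd diffs: 172, 322, 520, 766, 1060.
3rd diffs: 150, 198, 246, 294.
4th diffs: 48, 48, 48 (constant).
So v_m = 2m^4 + 5m^3 + 6m^2 + 6m + 4.
Continuing: 11188, 17311, 25664.
Summing m = 1..10 (10 terms) gives 68471.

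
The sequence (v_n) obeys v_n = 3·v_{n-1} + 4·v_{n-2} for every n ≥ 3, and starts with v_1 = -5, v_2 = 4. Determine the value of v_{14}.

Compute successive terms:
v_3 = -8  v_4 = -8  v_5 = -56  …  v_{11} = -209720  v_{12} = -838856  v_{13} = -3355448  v_{14} = -13421768.
(Characteristic roots are 4 and -1.)

-13421768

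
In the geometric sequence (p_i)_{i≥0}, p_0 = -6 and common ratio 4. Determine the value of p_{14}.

p_i = (-6)·4^(i-0).
p_{14} = (-6)·4^14 = -1610612736.

-1610612736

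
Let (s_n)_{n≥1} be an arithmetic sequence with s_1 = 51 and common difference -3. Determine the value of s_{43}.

-75

s_n = 51 + (n - 1)·(-3).
s_{43} = 51 + 42·(-3) = -75.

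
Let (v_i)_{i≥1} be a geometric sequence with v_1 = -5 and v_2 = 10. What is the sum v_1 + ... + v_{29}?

-894784855

Common ratio r = -2.
v_i = (-5)·(-2)^(i-1).
S = (-5)·((-2)^29 - 1)/(-2 - 1) = (-5)·(-536870912 - 1)/(-3) = -894784855.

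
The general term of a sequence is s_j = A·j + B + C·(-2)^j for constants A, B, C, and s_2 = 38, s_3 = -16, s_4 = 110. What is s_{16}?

The three given values yield: 2A + B + 4C = 38; 3A + B - 8C = -16; 4A + B + 16C = 110.
Subtracting the first from the second: A - 12C = -54.
Subtracting the second from the third: A + 24C = 126.
Solving: C = 5, A = 6, then B = 6.
So s_j = 6·j + 6 + 5·(-2)^j; at j=16 this is 327782.

327782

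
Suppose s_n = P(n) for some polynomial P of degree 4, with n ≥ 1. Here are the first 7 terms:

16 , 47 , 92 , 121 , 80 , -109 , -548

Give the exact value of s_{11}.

-7684

1st diffs: 31, 45, 29, -41, -189, -439.
2nd diffs: 14, -16, -70, -148, -250.
3rd diffs: -30, -54, -78, -102.
4th diffs: -24, -24, -24 (constant).
So s_n = -n^4 + 5n^3 + 2n^2 + 5n + 5.
Evaluating at n = 11 gives s_{11} = -7684.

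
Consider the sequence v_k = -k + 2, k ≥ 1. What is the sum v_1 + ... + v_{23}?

Over k = 1..23: Σk = 276.
Total = (-1)·276 + (2)·23 = -230.

-230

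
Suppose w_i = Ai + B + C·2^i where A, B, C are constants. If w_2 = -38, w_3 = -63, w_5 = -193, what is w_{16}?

The three given values yield: 2A + B + 4C = -38; 3A + B + 8C = -63; 5A + B + 32C = -193.
Subtracting the first from the second: A + 4C = -25.
Subtracting the second from the third: 2A + 24C = -130.
Solving: C = -5, A = -5, then B = -8.
So w_i = -5·i + (-8) + (-5)·2^i; at i=16 this is -327768.

-327768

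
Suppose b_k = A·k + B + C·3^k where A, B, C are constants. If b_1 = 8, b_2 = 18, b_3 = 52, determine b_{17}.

258280296

Write the equations: A + B + 3C = 8; 2A + B + 9C = 18; 3A + B + 27C = 52.
Subtracting the first from the second: A + 6C = 10.
Subtracting the second from the third: A + 18C = 34.
Solving: C = 2, A = -2, then B = 4.
So b_k = -2·k + 4 + 2·3^k; at k=17 this is 258280296.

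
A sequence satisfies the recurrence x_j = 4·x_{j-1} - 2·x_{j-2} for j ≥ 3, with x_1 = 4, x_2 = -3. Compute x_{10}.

x_3 = -20, x_4 = -74, x_5 = -256, x_6 = -876, x_7 = -2992, x_8 = -10216, x_9 = -34880, x_{10} = -119088.

-119088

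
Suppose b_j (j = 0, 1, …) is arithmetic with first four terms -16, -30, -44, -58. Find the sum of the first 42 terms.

Common difference d = -14.
b_j = -16 + (j - 0)·(-14).
b_{41} = -590; S = 42·(-16 + (-590))/2 = -12726.

-12726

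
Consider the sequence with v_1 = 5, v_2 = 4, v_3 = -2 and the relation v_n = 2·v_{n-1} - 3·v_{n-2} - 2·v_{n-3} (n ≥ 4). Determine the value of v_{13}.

Step forward from the initial values:
v_4 = -26;  v_5 = -54;  v_6 = -26;  v_7 = 162;  v_8 = 510;  v_9 = 586;  v_{10} = -682;  v_{11} = -4142;  v_{12} = -7410;  v_{13} = -1030.

-1030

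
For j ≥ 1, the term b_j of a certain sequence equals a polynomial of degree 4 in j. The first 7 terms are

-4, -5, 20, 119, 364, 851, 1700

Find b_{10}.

7979

1st diffs: -1, 25, 99, 245, 487, 849.
2nd diffs: 26, 74, 146, 242, 362.
3rd diffs: 48, 72, 96, 120.
4th diffs: 24, 24, 24 (constant).
Newton forward-difference form: b_j = -4 + (-1)·C(j-1,1) + 26·C(j-1,2) + 48·C(j-1,3) + 24·C(j-1,4).
At j = 10: j-1 = 9, so b_{10} = -4 - 9 + 936 + 4032 + 3024 = 7979.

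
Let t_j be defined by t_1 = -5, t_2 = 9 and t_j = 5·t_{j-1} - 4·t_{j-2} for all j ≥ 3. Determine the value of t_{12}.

Iterate the recurrence:
t_3 = 65, t_4 = 289, t_5 = 1185, t_6 = 4769, t_7 = 19105, t_8 = 76449, t_9 = 305825, t_{10} = 1223329, t_{11} = 4893345, t_{12} = 19573409.
(Characteristic roots are 4 and 1.)

19573409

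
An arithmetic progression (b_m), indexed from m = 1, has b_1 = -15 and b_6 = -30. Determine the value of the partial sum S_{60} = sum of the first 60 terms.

Common difference d = (-30 - (-15)) / (6 - 1) = -3.
b_m = -15 + (m - 1)·(-3).
b_{60} = -192; S = 60·(-15 + (-192))/2 = -6210.

-6210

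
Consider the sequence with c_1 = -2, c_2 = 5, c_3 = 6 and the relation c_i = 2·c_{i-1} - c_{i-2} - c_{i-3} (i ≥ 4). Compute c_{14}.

Step forward from the initial values:
c_4 = 9; c_5 = 7; c_6 = -1; …; c_{11} = -33; c_{12} = 69; c_{13} = 241; c_{14} = 446.

446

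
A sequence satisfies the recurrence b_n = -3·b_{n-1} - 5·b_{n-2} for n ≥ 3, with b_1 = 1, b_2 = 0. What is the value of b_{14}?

-26640

Step forward from the initial values:
b_3 = -5  b_4 = 15  b_5 = -20  …  b_{11} = -3980  b_{12} = 8265  b_{13} = -4895  b_{14} = -26640.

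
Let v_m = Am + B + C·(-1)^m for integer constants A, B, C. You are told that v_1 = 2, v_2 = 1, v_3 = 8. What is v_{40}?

115

At m = 1, 2, 3: A + B - C = 2; 2A + B + C = 1; 3A + B - C = 8.
Subtracting the first from the second: A + 2C = -1.
Subtracting the second from the third: A - 2C = 7.
Solving: C = -2, A = 3, then B = -3.
So v_m = 3·m + (-3) + (-2)·(-1)^m; at m=40 this is 115.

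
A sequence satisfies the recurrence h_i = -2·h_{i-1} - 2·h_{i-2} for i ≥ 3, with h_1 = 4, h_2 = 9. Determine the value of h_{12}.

544

Applying the relation repeatedly:
h_3 = -26; h_4 = 34; h_5 = -16; h_6 = -36; h_7 = 104; h_8 = -136; h_9 = 64; h_{10} = 144; h_{11} = -416; h_{12} = 544.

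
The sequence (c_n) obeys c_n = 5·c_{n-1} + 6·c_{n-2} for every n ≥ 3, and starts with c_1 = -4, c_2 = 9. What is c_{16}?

c_3 = 21, c_4 = 159, c_5 = 921, …, c_{13} = 1554844521, c_{14} = 9329067159, c_{15} = 55974402921, c_{16} = 335846417559.
(Characteristic roots are 6 and -1.)

335846417559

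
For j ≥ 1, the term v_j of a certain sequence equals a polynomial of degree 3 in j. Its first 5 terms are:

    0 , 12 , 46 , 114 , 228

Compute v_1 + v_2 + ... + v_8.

2408

1st diffs: 12, 34, 68, 114.
2nd diffs: 22, 34, 46.
3rd diffs: 12, 12 (constant).
Newton forward-difference form: v_j = 12·C(j-1,1) + 22·C(j-1,2) + 12·C(j-1,3).
Continuing: 400, 642, 966.
Summing j = 1..8 (8 terms) gives 2408.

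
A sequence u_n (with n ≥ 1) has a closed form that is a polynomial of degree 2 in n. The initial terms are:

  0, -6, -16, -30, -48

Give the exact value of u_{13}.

-336

1st diffs: -6, -10, -14, -18.
2nd diffs: -4, -4, -4 (constant).
Newton forward-difference form: u_n = (-6)·C(n-1,1) + (-4)·C(n-1,2).
At n = 13: n-1 = 12, so u_{13} = -72 - 264 = -336.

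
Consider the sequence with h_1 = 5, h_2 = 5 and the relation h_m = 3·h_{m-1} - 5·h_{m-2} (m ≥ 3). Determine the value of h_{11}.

Step forward from the initial values:
h_3 = -10, h_4 = -55, h_5 = -115, h_6 = -70, h_7 = 365, h_8 = 1445, h_9 = 2510, h_{10} = 305, h_{11} = -11635.

-11635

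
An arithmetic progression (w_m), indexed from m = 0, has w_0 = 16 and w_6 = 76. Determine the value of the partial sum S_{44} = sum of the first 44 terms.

10164

Common difference d = (76 - 16) / (6 - 0) = 10.
w_m = 16 + (m - 0)·10.
w_{43} = 446; S = 44·(16 + 446)/2 = 10164.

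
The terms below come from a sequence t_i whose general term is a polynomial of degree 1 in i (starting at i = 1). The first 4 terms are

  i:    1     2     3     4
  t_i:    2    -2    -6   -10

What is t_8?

1st diffs: -4, -4, -4 (constant).
So t_i = -4i + 6.
Evaluating at i = 8 gives t_8 = -26.

-26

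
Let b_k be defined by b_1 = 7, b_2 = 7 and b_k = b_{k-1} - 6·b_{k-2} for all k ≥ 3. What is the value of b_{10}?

20083

Compute successive terms:
b_3 = -35, b_4 = -77, b_5 = 133, b_6 = 595, b_7 = -203, b_8 = -3773, b_9 = -2555, b_{10} = 20083.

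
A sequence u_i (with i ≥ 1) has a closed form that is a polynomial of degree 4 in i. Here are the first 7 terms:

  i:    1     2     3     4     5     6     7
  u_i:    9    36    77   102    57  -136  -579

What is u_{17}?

1st diffs: 27, 41, 25, -45, -193, -443.
2nd diffs: 14, -16, -70, -148, -250.
3rd diffs: -30, -54, -78, -102.
4th diffs: -24, -24, -24 (constant).
So u_i = -i^4 + 5i^3 + 2i^2 + i + 2.
Evaluating at i = 17 gives u_{17} = -58359.

-58359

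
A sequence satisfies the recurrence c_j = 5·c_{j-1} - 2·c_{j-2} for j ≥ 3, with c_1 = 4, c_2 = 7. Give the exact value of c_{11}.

4963047

Applying the relation repeatedly:
c_3 = 27, c_4 = 121, c_5 = 551, c_6 = 2513, c_7 = 11463, c_8 = 52289, c_9 = 238519, c_{10} = 1088017, c_{11} = 4963047.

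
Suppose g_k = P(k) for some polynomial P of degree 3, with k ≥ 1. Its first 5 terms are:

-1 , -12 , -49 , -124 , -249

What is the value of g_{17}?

-10017

1st diffs: -11, -37, -75, -125.
2nd diffs: -26, -38, -50.
3rd diffs: -12, -12 (constant).
Newton forward-difference form: g_k = -1 + (-11)·C(k-1,1) + (-26)·C(k-1,2) + (-12)·C(k-1,3).
At k = 17: k-1 = 16, so g_{17} = -1 - 176 - 3120 - 6720 = -10017.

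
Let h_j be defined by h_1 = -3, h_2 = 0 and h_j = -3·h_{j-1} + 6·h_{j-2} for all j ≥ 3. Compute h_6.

Compute successive terms:
h_3 = -18; h_4 = 54; h_5 = -270; h_6 = 1134.

1134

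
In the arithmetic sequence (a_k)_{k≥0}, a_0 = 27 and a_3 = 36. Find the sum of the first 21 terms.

1197

Common difference d = (36 - 27) / (3 - 0) = 3.
a_k = 27 + (k - 0)·3.
a_{20} = 87; S = 21·(27 + 87)/2 = 1197.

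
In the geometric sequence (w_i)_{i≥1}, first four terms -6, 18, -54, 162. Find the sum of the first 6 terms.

1092

Common ratio r = -3.
w_i = (-6)·(-3)^(i-1).
S = (-6)·((-3)^6 - 1)/(-3 - 1) = (-6)·(729 - 1)/(-4) = 1092.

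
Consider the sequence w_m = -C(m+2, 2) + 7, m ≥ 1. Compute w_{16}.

-146

C(18, 2) = 153, so w_{16} = -146.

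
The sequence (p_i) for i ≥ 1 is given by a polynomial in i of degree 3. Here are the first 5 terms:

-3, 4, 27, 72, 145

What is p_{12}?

1st diffs: 7, 23, 45, 73.
2nd diffs: 16, 22, 28.
3rd diffs: 6, 6 (constant).
Newton forward-difference form: p_i = -3 + 7·C(i-1,1) + 16·C(i-1,2) + 6·C(i-1,3).
At i = 12: i-1 = 11, so p_{12} = -3 + 77 + 880 + 990 = 1944.

1944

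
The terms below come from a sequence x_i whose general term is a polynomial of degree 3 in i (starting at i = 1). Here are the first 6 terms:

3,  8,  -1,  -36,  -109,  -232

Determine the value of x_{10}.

-1464

1st diffs: 5, -9, -35, -73, -123.
2nd diffs: -14, -26, -38, -50.
3rd diffs: -12, -12, -12 (constant).
Newton forward-difference form: x_i = 3 + 5·C(i-1,1) + (-14)·C(i-1,2) + (-12)·C(i-1,3).
At i = 10: i-1 = 9, so x_{10} = 3 + 45 - 504 - 1008 = -1464.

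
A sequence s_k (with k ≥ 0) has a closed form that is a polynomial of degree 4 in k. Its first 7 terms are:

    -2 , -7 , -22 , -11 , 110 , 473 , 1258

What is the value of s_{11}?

21173

1st diffs: -5, -15, 11, 121, 363, 785.
2nd diffs: -10, 26, 110, 242, 422.
3rd diffs: 36, 84, 132, 180.
4th diffs: 48, 48, 48 (constant).
So s_k = 2k^4 - 6k^3 - k^2 - 2.
Evaluating at k = 11 gives s_{11} = 21173.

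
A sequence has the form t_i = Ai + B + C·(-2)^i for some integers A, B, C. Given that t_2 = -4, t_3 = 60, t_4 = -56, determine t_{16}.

-327608

At i = 2, 3, 4: 2A + B + 4C = -4; 3A + B - 8C = 60; 4A + B + 16C = -56.
Subtracting the first from the second: A - 12C = 64.
Subtracting the second from the third: A + 24C = -116.
Solving: C = -5, A = 4, then B = 8.
So t_i = 4·i + 8 + (-5)·(-2)^i; at i=16 this is -327608.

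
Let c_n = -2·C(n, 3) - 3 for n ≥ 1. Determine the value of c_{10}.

C(10, 3) = 120, so c_{10} = -243.

-243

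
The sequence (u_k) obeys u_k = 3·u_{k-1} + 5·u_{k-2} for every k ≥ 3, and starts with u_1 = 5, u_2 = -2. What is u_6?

943

Iterate the recurrence:
u_3 = 19;  u_4 = 47;  u_5 = 236;  u_6 = 943.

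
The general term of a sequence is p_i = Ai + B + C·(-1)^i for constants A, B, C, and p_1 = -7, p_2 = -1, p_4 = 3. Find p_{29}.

49

At i = 1, 2, 4: A + B - C = -7; 2A + B + C = -1; 4A + B + C = 3.
Subtracting the first from the second: A + 2C = 6.
Subtracting the second from the third: 2A = 4.
Solving: C = 2, A = 2, then B = -7.
So p_i = 2·i + (-7) + 2·(-1)^i; at i=29 this is 49.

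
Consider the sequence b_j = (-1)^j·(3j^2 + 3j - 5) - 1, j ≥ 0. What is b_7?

(-1)^7 = -1; 3j^2 + 3j - 5 at j=7 is 163; so b_7 = -164.

-164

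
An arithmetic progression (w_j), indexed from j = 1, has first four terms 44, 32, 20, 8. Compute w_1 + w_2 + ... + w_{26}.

Common difference d = -12.
w_j = 44 + (j - 1)·(-12).
w_{26} = -256; S = 26·(44 + (-256))/2 = -2756.

-2756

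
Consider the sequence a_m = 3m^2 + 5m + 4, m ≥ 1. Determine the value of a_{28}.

a_{28} = 3·28^2 + 5·28 + 4 = 2496.

2496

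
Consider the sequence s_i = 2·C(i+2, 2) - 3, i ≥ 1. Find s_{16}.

C(18, 2) = 153, so s_{16} = 303.

303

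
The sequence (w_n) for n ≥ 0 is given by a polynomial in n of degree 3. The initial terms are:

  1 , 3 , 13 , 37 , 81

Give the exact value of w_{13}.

1st diffs: 2, 10, 24, 44.
2nd diffs: 8, 14, 20.
3rd diffs: 6, 6 (constant).
So w_n = n^3 + n^2 + 1.
Evaluating at n = 13 gives w_{13} = 2367.

2367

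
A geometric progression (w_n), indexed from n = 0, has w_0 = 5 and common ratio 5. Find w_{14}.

30517578125

w_n = 5·5^(n-0).
w_{14} = 5·5^14 = 30517578125.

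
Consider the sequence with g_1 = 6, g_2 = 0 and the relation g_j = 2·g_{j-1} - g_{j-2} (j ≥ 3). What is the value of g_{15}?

-78

Step forward from the initial values:
g_3 = -6;  g_4 = -12;  g_5 = -18;  …;  g_{12} = -60;  g_{13} = -66;  g_{14} = -72;  g_{15} = -78.
(Characteristic roots are 1 and 1.)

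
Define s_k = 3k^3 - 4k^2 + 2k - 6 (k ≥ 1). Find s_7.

s_7 = 3·7^3 - 4·7^2 + 2·7 - 6 = 841.

841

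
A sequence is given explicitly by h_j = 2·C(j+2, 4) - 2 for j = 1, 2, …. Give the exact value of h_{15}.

4758

C(17, 4) = 2380, so h_{15} = 4758.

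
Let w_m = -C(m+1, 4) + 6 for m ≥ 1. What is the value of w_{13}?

C(14, 4) = 1001, so w_{13} = -995.

-995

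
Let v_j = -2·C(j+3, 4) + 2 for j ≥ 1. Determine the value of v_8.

C(11, 4) = 330, so v_8 = -658.

-658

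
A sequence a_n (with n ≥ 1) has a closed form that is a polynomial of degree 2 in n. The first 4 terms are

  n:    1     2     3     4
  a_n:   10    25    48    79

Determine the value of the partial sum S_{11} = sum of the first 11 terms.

1st diffs: 15, 23, 31.
2nd diffs: 8, 8 (constant).
So a_n = 4n^2 + 3n + 3.
Continuing: …, 118, 165, 220, 283, …, a_{11} = 520.
Summing n = 1..11 (11 terms) gives 2255.

2255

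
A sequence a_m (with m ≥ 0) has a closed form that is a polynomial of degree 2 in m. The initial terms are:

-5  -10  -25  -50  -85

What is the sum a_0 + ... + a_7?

1st diffs: -5, -15, -25, -35.
2nd diffs: -10, -10, -10 (constant).
So a_m = -5m^2 - 5.
Continuing: -130, -185, -250.
Summing m = 0..7 (8 terms) gives -740.

-740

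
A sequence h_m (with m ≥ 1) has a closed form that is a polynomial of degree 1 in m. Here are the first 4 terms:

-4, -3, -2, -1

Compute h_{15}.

10

1st diffs: 1, 1, 1 (constant).
So h_m = m - 5.
Evaluating at m = 15 gives h_{15} = 10.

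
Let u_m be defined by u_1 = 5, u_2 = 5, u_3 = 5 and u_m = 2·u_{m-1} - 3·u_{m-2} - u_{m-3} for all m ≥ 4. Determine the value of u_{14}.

Iterate the recurrence:
u_4 = -10; u_5 = -40; u_6 = -55; …; u_{11} = -1270; u_{12} = -3670; u_{13} = -3745; u_{14} = 4790.

4790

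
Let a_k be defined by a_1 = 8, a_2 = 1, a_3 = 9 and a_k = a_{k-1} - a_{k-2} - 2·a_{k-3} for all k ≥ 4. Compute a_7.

Compute successive terms:
a_4 = -8;  a_5 = -19;  a_6 = -29;  a_7 = 6.

6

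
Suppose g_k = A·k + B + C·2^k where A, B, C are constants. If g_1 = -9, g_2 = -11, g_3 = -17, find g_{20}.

At k = 1, 2, 3: A + B + 2C = -9; 2A + B + 4C = -11; 3A + B + 8C = -17.
Subtracting the first from the second: A + 2C = -2.
Subtracting the second from the third: A + 4C = -6.
Solving: C = -2, A = 2, then B = -7.
So g_k = 2·k + (-7) + (-2)·2^k; at k=20 this is -2097119.

-2097119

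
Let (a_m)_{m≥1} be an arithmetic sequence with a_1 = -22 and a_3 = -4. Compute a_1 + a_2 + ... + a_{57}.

13110

Common difference d = (-4 - (-22)) / (3 - 1) = 9.
a_m = -22 + (m - 1)·9.
a_{57} = 482; S = 57·(-22 + 482)/2 = 13110.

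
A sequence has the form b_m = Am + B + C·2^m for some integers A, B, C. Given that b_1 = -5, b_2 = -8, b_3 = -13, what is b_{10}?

-1036

Write the equations: A + B + 2C = -5; 2A + B + 4C = -8; 3A + B + 8C = -13.
Subtracting the first from the second: A + 2C = -3.
Subtracting the second from the third: A + 4C = -5.
Solving: C = -1, A = -1, then B = -2.
Therefore b_{10} = -10 + (-2) + (-1)·1024 = -1036.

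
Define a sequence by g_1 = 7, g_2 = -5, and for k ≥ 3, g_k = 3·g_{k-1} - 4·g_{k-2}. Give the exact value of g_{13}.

-53723

Applying the relation repeatedly:
g_3 = -43, g_4 = -109, g_5 = -155, …, g_{10} = 2179, g_{11} = -5515, g_{12} = -25261, g_{13} = -53723.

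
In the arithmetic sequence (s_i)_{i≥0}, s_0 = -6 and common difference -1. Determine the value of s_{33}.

-39

s_i = -6 + (i - 0)·(-1).
s_{33} = -6 + 33·(-1) = -39.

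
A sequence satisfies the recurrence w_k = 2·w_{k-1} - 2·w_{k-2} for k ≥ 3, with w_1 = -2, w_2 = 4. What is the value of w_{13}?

Step forward from the initial values:
w_3 = 12, w_4 = 16, w_5 = 8, …, w_{10} = 64, w_{11} = 192, w_{12} = 256, w_{13} = 128.

128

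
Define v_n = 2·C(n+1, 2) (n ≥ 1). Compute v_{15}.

240

C(16, 2) = 120, so v_{15} = 240.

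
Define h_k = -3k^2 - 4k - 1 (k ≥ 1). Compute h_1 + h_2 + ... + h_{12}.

-2274

Over k = 1..12: Σk = 78, Σk² = 650.
Total = (-3)·650 + (-4)·78 + (-1)·12 = -2274.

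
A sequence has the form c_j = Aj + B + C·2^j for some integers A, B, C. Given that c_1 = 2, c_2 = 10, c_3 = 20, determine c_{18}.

Plug in j = 1, 2, 3: A + B + 2C = 2; 2A + B + 4C = 10; 3A + B + 8C = 20.
Subtracting the first from the second: A + 2C = 8.
Subtracting the second from the third: A + 4C = 10.
Solving: C = 1, A = 6, then B = -6.
So c_j = 6·j + (-6) + 1·2^j; at j=18 this is 262246.

262246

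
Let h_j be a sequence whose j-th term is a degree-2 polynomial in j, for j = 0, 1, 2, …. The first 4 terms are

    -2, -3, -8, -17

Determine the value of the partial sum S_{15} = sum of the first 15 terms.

-1955

1st diffs: -1, -5, -9.
2nd diffs: -4, -4 (constant).
Newton forward-difference form: h_j = -2 + (-1)·C(j,1) + (-4)·C(j,2).
Continuing: …, -30, -47, -68, -93, …, h_{14} = -380.
Summing j = 0..14 (15 terms) gives -1955.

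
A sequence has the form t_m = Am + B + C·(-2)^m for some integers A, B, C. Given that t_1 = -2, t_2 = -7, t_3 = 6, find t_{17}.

Write the equations: A + B - 2C = -2; 2A + B + 4C = -7; 3A + B - 8C = 6.
Subtracting the first from the second: A + 6C = -5.
Subtracting the second from the third: A - 12C = 13.
Solving: C = -1, A = 1, then B = -5.
Hence t_{17} = 1·17 + (-5) + (-1)·(-131072) = 131084.

131084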